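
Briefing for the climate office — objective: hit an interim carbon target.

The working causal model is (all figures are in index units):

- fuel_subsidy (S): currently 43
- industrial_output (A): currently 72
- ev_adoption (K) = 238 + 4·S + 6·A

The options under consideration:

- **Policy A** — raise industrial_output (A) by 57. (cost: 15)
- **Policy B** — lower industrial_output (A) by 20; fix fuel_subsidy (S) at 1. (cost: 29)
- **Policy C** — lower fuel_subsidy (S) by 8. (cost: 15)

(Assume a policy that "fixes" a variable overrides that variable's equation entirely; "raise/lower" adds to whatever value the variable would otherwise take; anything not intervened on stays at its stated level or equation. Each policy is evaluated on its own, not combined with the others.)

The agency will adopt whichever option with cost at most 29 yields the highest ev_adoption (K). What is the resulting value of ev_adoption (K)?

1184

Policy A (A + 57):
  S = 43
  A = 72 + 57 = 129
  K = 238 + 4·43 + 6·129 = 1184
Policy B (A − 20, S := 1):
  S = 1
  A = 72 − 20 = 52
  K = 238 + 4·1 + 6·52 = 554
Policy C (S − 8):
  S = 43 − 8 = 35
  A = 72
  K = 238 + 4·35 + 6·72 = 810
Comparing — Policy A: K=1184, Policy B: K=554, Policy C: K=810. Highest is 1184 (Policy A).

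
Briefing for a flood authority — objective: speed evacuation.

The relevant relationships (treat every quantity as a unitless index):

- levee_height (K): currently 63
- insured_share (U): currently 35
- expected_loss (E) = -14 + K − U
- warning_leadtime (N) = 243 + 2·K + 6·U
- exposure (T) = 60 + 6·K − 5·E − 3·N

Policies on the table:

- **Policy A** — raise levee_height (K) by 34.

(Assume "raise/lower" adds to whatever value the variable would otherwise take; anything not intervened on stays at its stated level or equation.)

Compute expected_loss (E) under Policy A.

48

Policy A (K + 34):
  K = 63 + 34 = 97
  U = 35
  E = -14 + 97 − 35 = 48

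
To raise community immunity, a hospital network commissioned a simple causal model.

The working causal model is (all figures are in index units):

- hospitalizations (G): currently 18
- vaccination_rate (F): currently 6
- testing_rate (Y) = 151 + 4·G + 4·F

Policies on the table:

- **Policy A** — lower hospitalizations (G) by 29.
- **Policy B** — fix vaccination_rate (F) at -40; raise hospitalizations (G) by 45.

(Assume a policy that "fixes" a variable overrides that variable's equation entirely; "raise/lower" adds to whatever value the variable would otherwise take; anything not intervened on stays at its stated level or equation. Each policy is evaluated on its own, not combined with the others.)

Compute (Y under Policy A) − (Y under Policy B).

Policy A (G − 29):
  G = 18 − 29 = -11
  F = 6
  Y = 151 + 4·(-11) + 4·6 = 131
Policy B (F := -40, G + 45):
  G = 18 + 45 = 63
  F = -40
  Y = 151 + 4·63 + 4·(-40) = 243
Y: 131 − 243 = -112

-112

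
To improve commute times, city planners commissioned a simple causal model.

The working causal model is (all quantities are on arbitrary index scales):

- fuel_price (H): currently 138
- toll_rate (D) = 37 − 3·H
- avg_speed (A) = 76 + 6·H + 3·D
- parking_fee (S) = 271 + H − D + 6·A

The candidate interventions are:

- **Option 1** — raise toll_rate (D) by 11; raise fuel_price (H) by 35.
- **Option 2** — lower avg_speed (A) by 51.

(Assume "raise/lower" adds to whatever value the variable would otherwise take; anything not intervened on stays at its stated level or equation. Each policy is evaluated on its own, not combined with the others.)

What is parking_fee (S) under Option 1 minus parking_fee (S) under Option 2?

3

Option 1 (D + 11, H + 35):
  H = 138 + 35 = 173
  D = 37 − 3·173 (+11 from intervention) = -471
  A = 76 + 6·173 + 3·(-471) = -299
  S = 271 + 173 − (-471) + 6·(-299) = -879
Option 2 (A − 51):
  H = 138
  D = 37 − 3·138 = -377
  A = 76 + 6·138 + 3·(-377) (−51 from intervention) = -278
  S = 271 + 138 − (-377) + 6·(-278) = -882
S: -879 − (-882) = 3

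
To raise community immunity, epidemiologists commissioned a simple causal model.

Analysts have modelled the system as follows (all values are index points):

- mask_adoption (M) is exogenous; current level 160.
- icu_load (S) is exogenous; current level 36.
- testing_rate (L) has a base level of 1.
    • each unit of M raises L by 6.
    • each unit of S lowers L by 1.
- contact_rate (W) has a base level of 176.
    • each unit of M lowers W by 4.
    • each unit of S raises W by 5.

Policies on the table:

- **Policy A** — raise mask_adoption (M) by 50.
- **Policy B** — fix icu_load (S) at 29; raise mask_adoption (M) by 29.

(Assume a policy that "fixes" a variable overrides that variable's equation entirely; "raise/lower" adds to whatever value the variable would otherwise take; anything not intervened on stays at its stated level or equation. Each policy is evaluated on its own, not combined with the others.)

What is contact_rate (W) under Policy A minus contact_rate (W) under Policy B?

Policy A (M + 50):
  M = 160 + 50 = 210
  S = 36
  W = 176 − 4·210 + 5·36 = -484
Policy B (S := 29, M + 29):
  M = 160 + 29 = 189
  S = 29
  W = 176 − 4·189 + 5·29 = -435
W: -484 − (-435) = -49

-49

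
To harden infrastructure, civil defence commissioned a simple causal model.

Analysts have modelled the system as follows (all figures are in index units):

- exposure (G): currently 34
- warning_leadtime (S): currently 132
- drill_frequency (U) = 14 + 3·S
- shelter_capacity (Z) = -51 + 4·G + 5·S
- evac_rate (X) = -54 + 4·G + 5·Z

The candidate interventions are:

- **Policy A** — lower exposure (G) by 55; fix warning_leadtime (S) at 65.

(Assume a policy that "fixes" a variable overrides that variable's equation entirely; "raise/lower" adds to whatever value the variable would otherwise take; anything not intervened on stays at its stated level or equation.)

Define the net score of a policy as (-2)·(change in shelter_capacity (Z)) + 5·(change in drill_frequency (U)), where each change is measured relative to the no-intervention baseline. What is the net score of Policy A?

105

Baseline:
  G = 34
  S = 132
  U = 14 + 3·132 = 410
  Z = -51 + 4·34 + 5·132 = 745
Policy A (G − 55, S := 65):
  G = 34 − 55 = -21
  S = 65
  U = 14 + 3·65 = 209
  Z = -51 + 4·(-21) + 5·65 = 190
ΔZ = 190 − 745 = -555; ΔU = 209 − 410 = -201
Score = (-2)·(-555) + 5·(-201) = 105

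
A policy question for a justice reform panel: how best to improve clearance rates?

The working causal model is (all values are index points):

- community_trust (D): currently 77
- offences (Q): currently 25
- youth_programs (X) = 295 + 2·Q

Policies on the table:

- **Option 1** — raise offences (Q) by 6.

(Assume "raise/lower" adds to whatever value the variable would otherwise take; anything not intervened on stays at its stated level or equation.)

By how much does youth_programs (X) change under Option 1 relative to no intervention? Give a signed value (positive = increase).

Baseline:
  Q = 25
  X = 295 + 2·25 = 345
Option 1 (Q + 6):
  Q = 25 + 6 = 31
  X = 295 + 2·31 = 357
Change in X: 357 − 345 = 12

12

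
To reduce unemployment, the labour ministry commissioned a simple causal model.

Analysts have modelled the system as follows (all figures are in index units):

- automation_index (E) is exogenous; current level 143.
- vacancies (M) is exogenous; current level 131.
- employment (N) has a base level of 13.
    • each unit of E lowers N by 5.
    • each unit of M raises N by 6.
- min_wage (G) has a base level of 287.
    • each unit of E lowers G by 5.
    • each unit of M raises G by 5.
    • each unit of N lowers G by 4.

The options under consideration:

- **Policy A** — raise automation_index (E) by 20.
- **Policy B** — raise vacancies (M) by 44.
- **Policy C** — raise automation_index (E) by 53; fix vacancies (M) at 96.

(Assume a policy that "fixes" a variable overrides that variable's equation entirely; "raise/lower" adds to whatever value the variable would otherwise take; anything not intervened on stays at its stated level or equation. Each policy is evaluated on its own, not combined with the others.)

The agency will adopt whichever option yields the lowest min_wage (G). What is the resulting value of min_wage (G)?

-945

Policy A (E + 20):
  E = 143 + 20 = 163
  M = 131
  N = 13 − 5·163 + 6·131 = -16
  G = 287 − 5·163 + 5·131 − 4·(-16) = 191
Policy B (M + 44):
  E = 143
  M = 131 + 44 = 175
  N = 13 − 5·143 + 6·175 = 348
  G = 287 − 5·143 + 5·175 − 4·348 = -945
Policy C (E + 53, M := 96):
  E = 143 + 53 = 196
  M = 96
  N = 13 − 5·196 + 6·96 = -391
  G = 287 − 5·196 + 5·96 − 4·(-391) = 1351
Comparing — Policy A: G=191, Policy B: G=-945, Policy C: G=1351. Lowest is -945 (Policy B).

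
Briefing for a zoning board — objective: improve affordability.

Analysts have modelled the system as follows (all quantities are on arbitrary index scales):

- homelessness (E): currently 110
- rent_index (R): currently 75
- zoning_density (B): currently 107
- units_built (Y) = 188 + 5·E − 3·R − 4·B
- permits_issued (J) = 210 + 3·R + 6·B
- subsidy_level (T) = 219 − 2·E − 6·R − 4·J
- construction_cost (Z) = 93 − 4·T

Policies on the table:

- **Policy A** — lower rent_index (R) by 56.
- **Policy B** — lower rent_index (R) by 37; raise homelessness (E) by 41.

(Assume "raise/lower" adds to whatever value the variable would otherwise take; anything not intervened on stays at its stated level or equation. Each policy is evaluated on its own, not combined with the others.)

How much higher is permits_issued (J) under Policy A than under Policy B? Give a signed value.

Policy A (R − 56):
  R = 75 − 56 = 19
  B = 107
  J = 210 + 3·19 + 6·107 = 909
Policy B (R − 37, E + 41):
  R = 75 − 37 = 38
  B = 107
  J = 210 + 3·38 + 6·107 = 966
J: 909 − 966 = -57

-57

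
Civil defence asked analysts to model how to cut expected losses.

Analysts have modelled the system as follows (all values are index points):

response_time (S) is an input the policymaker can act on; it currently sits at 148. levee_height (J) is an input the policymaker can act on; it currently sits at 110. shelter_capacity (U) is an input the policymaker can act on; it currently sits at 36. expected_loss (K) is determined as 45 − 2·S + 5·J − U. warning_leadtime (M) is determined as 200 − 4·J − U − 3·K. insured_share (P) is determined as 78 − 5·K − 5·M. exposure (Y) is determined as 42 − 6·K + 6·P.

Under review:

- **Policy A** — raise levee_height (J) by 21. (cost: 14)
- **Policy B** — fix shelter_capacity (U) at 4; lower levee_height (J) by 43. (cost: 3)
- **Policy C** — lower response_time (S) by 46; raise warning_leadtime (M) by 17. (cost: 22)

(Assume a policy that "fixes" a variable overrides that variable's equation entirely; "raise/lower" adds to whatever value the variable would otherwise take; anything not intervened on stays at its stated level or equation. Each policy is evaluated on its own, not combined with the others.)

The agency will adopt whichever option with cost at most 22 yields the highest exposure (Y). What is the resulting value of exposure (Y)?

31182

Policy A (J + 21):
  S = 148
  J = 110 + 21 = 131
  U = 36
  K = 45 − 2·148 + 5·131 − 36 = 368
  M = 200 − 4·131 − 36 − 3·368 = -1464
  P = 78 − 5·368 − 5·(-1464) = 5558
  Y = 42 − 6·368 + 6·5558 = 31182
Policy B (U := 4, J − 43):
  S = 148
  J = 110 − 43 = 67
  U = 4
  K = 45 − 2·148 + 5·67 − 4 = 80
  M = 200 − 4·67 − 4 − 3·80 = -312
  P = 78 − 5·80 − 5·(-312) = 1238
  Y = 42 − 6·80 + 6·1238 = 6990
Policy C (S − 46, M + 17):
  S = 148 − 46 = 102
  J = 110
  U = 36
  K = 45 − 2·102 + 5·110 − 36 = 355
  M = 200 − 4·110 − 36 − 3·355 (+17 from intervention) = -1324
  P = 78 − 5·355 − 5·(-1324) = 4923
  Y = 42 − 6·355 + 6·4923 = 27450
Comparing — Policy A: Y=31182, Policy B: Y=6990, Policy C: Y=27450. Highest is 31182 (Policy A).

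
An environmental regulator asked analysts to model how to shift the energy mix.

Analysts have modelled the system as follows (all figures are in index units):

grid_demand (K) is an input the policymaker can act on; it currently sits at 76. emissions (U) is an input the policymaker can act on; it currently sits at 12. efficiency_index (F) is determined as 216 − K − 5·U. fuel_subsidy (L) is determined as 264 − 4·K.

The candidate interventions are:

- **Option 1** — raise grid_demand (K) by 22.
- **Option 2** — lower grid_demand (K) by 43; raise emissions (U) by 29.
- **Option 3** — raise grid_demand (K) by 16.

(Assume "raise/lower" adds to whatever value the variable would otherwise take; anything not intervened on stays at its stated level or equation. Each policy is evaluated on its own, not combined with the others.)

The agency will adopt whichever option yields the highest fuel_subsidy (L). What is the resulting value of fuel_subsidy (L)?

132

Option 1 (K + 22):
  K = 76 + 22 = 98
  L = 264 − 4·98 = -128
Option 2 (K − 43, U + 29):
  K = 76 − 43 = 33
  L = 264 − 4·33 = 132
Option 3 (K + 16):
  K = 76 + 16 = 92
  L = 264 − 4·92 = -104
Comparing — Option 1: L=-128, Option 2: L=132, Option 3: L=-104. Highest is 132 (Option 2).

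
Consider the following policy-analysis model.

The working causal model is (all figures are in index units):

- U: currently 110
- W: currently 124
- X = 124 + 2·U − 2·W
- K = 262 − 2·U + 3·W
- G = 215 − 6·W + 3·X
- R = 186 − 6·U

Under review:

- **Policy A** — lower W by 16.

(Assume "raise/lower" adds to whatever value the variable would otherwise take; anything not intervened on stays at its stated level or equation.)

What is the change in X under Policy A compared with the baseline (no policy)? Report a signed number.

32

Baseline:
  U = 110
  W = 124
  X = 124 + 2·110 − 2·124 = 96
Policy A (W − 16):
  U = 110
  W = 124 − 16 = 108
  X = 124 + 2·110 − 2·108 = 128
Change in X: 128 − 96 = 32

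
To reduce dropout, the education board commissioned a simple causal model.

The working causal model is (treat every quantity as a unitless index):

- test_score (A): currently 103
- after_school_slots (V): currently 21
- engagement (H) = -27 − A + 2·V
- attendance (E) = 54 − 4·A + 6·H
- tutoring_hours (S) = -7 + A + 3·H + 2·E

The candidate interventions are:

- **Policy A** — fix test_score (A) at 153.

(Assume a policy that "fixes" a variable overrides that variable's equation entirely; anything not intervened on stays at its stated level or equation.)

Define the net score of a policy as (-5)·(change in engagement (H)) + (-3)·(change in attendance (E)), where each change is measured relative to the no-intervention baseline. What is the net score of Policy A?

Baseline:
  A = 103
  V = 21
  H = -27 − 103 + 2·21 = -88
  E = 54 − 4·103 + 6·(-88) = -886
Policy A (A := 153):
  A = 153
  V = 21
  H = -27 − 153 + 2·21 = -138
  E = 54 − 4·153 + 6·(-138) = -1386
ΔH = -138 − (-88) = -50; ΔE = -1386 − (-886) = -500
Score = (-5)·(-50) + (-3)·(-500) = 1750

1750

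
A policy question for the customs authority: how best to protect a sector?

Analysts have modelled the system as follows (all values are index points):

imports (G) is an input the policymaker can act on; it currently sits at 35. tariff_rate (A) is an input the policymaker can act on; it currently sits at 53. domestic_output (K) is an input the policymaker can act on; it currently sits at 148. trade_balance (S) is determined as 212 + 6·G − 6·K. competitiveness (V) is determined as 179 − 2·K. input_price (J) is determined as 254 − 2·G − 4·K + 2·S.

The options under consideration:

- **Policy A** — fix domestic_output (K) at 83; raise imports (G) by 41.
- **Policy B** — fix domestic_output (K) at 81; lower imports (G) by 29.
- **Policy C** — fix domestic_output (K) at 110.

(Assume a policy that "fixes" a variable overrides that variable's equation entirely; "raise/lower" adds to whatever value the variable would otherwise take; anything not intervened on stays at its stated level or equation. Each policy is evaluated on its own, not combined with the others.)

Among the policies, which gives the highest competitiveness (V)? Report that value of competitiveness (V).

Policy A (K := 83, G + 41):
  K = 83
  V = 179 − 2·83 = 13
Policy B (K := 81, G − 29):
  K = 81
  V = 179 − 2·81 = 17
Policy C (K := 110):
  K = 110
  V = 179 − 2·110 = -41
Comparing — Policy A: V=13, Policy B: V=17, Policy C: V=-41. Highest is 17 (Policy B).

17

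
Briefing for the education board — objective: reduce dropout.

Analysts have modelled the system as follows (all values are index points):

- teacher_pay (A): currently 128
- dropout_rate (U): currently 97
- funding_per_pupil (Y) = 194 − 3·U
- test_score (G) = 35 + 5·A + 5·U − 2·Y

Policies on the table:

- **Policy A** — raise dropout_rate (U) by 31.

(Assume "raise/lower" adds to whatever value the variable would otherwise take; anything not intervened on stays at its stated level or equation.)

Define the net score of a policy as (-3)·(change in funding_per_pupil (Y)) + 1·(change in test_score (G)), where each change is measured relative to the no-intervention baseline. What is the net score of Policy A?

Baseline:
  A = 128
  U = 97
  Y = 194 − 3·97 = -97
  G = 35 + 5·128 + 5·97 − 2·(-97) = 1354
Policy A (U + 31):
  A = 128
  U = 97 + 31 = 128
  Y = 194 − 3·128 = -190
  G = 35 + 5·128 + 5·128 − 2·(-190) = 1695
ΔY = -190 − (-97) = -93; ΔG = 1695 − 1354 = 341
Score = (-3)·(-93) + 1·341 = 620

620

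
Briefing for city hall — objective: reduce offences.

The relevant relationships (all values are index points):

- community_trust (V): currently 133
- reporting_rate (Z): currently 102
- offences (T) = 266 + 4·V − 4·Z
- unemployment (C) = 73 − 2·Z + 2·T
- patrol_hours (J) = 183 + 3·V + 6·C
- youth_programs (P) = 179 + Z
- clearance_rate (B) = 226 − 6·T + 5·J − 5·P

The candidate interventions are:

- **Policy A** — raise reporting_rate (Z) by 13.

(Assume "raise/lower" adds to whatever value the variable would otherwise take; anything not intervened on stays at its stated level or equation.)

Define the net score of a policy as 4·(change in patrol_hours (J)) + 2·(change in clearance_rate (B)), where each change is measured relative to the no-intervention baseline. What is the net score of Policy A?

Baseline:
  V = 133
  Z = 102
  T = 266 + 4·133 − 4·102 = 390
  C = 73 − 2·102 + 2·390 = 649
  J = 183 + 3·133 + 6·649 = 4476
  P = 179 + 102 = 281
  B = 226 − 6·390 + 5·4476 − 5·281 = 18861
Policy A (Z + 13):
  V = 133
  Z = 102 + 13 = 115
  T = 266 + 4·133 − 4·115 = 338
  C = 73 − 2·115 + 2·338 = 519
  J = 183 + 3·133 + 6·519 = 3696
  P = 179 + 115 = 294
  B = 226 − 6·338 + 5·3696 − 5·294 = 15208
ΔJ = 3696 − 4476 = -780; ΔB = 15208 − 18861 = -3653
Score = 4·(-780) + 2·(-3653) = -10426

-10426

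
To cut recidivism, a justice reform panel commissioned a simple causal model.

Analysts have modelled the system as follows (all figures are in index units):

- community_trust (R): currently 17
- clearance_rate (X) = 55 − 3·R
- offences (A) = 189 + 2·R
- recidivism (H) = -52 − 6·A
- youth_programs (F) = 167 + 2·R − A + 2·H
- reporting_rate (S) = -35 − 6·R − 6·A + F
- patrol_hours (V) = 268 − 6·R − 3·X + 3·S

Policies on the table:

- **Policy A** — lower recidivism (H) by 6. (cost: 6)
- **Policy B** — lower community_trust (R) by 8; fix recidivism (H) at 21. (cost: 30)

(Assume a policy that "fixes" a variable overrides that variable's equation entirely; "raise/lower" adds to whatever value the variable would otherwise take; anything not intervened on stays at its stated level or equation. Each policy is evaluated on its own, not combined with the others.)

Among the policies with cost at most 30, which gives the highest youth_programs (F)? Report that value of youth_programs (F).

Policy A (H − 6):
  R = 17
  A = 189 + 2·17 = 223
  H = -52 − 6·223 (−6 from intervention) = -1396
  F = 167 + 2·17 − 223 + 2·(-1396) = -2814
Policy B (R − 8, H := 21):
  R = 17 − 8 = 9
  A = 189 + 2·9 = 207
  H = 21
  F = 167 + 2·9 − 207 + 2·21 = 20
Comparing — Policy A: F=-2814, Policy B: F=20. Highest is 20 (Policy B).

20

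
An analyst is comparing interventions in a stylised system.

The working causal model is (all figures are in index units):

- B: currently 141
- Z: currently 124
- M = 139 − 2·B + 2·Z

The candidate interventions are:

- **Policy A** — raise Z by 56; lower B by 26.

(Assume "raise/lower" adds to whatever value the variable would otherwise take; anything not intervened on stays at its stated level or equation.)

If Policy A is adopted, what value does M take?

269

Policy A (Z + 56, B − 26):
  B = 141 − 26 = 115
  Z = 124 + 56 = 180
  M = 139 − 2·115 + 2·180 = 269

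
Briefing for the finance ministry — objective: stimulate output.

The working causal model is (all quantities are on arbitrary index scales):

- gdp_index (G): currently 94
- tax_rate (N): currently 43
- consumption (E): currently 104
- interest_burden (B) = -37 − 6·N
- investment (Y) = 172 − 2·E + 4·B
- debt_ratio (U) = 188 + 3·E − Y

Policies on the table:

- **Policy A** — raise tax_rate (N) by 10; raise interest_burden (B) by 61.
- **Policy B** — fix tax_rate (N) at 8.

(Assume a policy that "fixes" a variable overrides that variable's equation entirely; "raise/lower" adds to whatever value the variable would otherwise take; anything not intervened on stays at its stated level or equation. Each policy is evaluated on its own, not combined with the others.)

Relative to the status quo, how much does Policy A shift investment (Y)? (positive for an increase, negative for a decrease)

4

Baseline:
  N = 43
  E = 104
  B = -37 − 6·43 = -295
  Y = 172 − 2·104 + 4·(-295) = -1216
Policy A (N + 10, B + 61):
  N = 43 + 10 = 53
  E = 104
  B = -37 − 6·53 (+61 from intervention) = -294
  Y = 172 − 2·104 + 4·(-294) = -1212
Change in Y: -1212 − (-1216) = 4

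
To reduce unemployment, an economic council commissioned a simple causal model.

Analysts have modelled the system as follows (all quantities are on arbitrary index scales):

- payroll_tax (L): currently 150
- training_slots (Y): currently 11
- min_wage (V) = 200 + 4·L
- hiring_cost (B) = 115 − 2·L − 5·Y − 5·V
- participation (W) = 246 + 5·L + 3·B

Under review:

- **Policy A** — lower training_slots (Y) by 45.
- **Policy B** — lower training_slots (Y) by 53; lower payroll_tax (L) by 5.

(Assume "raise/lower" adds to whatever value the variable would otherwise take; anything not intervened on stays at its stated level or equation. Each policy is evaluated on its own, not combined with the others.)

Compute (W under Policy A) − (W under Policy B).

-425

Policy A (Y − 45):
  L = 150
  Y = 11 − 45 = -34
  V = 200 + 4·150 = 800
  B = 115 − 2·150 − 5·(-34) − 5·800 = -4015
  W = 246 + 5·150 + 3·(-4015) = -11049
Policy B (Y − 53, L − 5):
  L = 150 − 5 = 145
  Y = 11 − 53 = -42
  V = 200 + 4·145 = 780
  B = 115 − 2·145 − 5·(-42) − 5·780 = -3865
  W = 246 + 5·145 + 3·(-3865) = -10624
W: -11049 − (-10624) = -425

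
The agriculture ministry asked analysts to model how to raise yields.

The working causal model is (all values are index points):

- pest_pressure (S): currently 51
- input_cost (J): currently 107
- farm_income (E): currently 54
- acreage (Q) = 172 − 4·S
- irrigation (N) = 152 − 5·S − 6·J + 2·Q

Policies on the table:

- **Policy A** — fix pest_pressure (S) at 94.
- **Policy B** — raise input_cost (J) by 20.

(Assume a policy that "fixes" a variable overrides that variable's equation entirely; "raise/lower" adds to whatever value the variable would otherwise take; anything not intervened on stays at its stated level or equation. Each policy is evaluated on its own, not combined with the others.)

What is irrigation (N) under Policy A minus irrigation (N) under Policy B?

-439

Policy A (S := 94):
  S = 94
  J = 107
  Q = 172 − 4·94 = -204
  N = 152 − 5·94 − 6·107 + 2·(-204) = -1368
Policy B (J + 20):
  S = 51
  J = 107 + 20 = 127
  Q = 172 − 4·51 = -32
  N = 152 − 5·51 − 6·127 + 2·(-32) = -929
N: -1368 − (-929) = -439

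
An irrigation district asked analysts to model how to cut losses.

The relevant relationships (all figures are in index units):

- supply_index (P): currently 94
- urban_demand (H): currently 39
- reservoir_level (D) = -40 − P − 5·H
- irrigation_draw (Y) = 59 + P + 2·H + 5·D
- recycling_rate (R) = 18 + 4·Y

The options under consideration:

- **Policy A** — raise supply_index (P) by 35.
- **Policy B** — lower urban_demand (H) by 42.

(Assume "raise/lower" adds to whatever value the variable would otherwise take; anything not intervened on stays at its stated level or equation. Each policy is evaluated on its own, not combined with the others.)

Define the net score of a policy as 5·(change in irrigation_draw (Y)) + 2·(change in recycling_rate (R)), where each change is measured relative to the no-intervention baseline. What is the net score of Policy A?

Baseline:
  P = 94
  H = 39
  D = -40 − 94 − 5·39 = -329
  Y = 59 + 94 + 2·39 + 5·(-329) = -1414
  R = 18 + 4·(-1414) = -5638
Policy A (P + 35):
  P = 94 + 35 = 129
  H = 39
  D = -40 − 129 − 5·39 = -364
  Y = 59 + 129 + 2·39 + 5·(-364) = -1554
  R = 18 + 4·(-1554) = -6198
ΔY = -1554 − (-1414) = -140; ΔR = -6198 − (-5638) = -560
Score = 5·(-140) + 2·(-560) = -1820

-1820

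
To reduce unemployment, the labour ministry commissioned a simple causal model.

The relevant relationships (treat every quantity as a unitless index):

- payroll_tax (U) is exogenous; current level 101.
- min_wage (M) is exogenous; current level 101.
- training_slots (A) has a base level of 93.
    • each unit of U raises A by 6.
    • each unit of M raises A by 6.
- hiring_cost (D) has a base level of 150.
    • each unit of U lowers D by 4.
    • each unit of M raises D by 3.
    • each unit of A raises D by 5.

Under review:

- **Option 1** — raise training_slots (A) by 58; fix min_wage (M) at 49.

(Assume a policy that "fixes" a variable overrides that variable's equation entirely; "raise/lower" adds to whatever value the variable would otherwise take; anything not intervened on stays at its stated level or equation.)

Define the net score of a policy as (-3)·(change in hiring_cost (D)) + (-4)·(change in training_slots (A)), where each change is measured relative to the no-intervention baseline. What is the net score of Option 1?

5294

Baseline:
  U = 101
  M = 101
  A = 93 + 6·101 + 6·101 = 1305
  D = 150 − 4·101 + 3·101 + 5·1305 = 6574
Option 1 (A + 58, M := 49):
  U = 101
  M = 49
  A = 93 + 6·101 + 6·49 (+58 from intervention) = 1051
  D = 150 − 4·101 + 3·49 + 5·1051 = 5148
ΔD = 5148 − 6574 = -1426; ΔA = 1051 − 1305 = -254
Score = (-3)·(-1426) + (-4)·(-254) = 5294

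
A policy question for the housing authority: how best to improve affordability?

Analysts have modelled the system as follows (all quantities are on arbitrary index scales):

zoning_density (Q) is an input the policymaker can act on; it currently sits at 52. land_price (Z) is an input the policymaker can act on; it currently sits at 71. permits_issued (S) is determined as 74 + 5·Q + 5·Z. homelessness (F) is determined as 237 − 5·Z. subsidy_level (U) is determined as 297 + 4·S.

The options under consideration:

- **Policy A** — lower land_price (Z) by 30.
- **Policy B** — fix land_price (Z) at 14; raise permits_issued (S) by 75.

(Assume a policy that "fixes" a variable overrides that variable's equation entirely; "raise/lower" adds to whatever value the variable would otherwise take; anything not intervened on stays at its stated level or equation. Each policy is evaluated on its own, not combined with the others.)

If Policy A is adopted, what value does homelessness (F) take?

32

Policy A (Z − 30):
  Z = 71 − 30 = 41
  F = 237 − 5·41 = 32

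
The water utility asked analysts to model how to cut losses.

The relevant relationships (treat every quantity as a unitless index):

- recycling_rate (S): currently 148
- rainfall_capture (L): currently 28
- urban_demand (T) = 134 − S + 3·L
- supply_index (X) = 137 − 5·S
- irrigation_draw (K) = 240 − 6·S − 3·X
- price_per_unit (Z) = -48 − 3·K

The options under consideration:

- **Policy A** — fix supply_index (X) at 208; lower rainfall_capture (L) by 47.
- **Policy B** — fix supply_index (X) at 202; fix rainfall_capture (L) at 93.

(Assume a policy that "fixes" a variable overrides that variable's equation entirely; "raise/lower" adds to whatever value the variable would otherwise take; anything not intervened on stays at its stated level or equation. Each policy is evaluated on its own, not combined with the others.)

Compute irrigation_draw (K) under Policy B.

Policy B (X := 202, L := 93):
  S = 148
  X = 202
  K = 240 − 6·148 − 3·202 = -1254

-1254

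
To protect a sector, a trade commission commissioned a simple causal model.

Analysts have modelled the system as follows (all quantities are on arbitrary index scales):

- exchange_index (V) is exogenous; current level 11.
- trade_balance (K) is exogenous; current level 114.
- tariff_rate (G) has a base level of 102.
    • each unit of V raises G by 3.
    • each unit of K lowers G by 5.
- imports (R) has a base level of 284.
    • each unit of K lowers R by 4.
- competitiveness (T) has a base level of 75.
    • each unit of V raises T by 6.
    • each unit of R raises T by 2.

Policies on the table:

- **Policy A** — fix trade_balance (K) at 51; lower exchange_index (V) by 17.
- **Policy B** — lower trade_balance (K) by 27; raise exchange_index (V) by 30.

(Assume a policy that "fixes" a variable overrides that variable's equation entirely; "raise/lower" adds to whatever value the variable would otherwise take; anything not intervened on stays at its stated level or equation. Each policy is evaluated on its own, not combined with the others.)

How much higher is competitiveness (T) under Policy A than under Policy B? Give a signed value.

6

Policy A (K := 51, V − 17):
  V = 11 − 17 = -6
  K = 51
  R = 284 − 4·51 = 80
  T = 75 + 6·(-6) + 2·80 = 199
Policy B (K − 27, V + 30):
  V = 11 + 30 = 41
  K = 114 − 27 = 87
  R = 284 − 4·87 = -64
  T = 75 + 6·41 + 2·(-64) = 193
T: 199 − 193 = 6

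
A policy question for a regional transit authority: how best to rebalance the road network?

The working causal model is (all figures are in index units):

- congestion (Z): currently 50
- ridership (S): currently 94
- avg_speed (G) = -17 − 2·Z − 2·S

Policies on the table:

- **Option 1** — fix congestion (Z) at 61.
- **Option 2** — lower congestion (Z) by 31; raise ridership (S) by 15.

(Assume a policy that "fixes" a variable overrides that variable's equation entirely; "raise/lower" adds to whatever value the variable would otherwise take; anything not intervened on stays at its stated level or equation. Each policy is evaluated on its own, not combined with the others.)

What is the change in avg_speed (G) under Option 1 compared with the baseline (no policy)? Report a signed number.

-22

Baseline:
  Z = 50
  S = 94
  G = -17 − 2·50 − 2·94 = -305
Option 1 (Z := 61):
  Z = 61
  S = 94
  G = -17 − 2·61 − 2·94 = -327
Change in G: -327 − (-305) = -22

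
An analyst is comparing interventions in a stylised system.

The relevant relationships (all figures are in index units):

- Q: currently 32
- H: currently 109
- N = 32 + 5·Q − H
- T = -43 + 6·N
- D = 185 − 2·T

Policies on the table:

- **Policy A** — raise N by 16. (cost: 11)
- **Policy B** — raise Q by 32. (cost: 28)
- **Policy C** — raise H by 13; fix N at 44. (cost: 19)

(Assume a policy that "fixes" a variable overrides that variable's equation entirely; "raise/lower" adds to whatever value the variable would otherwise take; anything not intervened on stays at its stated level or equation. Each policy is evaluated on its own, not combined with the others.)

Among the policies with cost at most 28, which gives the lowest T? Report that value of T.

221

Policy A (N + 16):
  Q = 32
  H = 109
  N = 32 + 5·32 − 109 (+16 from intervention) = 99
  T = -43 + 6·99 = 551
Policy B (Q + 32):
  Q = 32 + 32 = 64
  H = 109
  N = 32 + 5·64 − 109 = 243
  T = -43 + 6·243 = 1415
Policy C (H + 13, N := 44):
  Q = 32
  H = 109 + 13 = 122
  N = 44
  T = -43 + 6·44 = 221
Comparing — Policy A: T=551, Policy B: T=1415, Policy C: T=221. Lowest is 221 (Policy C).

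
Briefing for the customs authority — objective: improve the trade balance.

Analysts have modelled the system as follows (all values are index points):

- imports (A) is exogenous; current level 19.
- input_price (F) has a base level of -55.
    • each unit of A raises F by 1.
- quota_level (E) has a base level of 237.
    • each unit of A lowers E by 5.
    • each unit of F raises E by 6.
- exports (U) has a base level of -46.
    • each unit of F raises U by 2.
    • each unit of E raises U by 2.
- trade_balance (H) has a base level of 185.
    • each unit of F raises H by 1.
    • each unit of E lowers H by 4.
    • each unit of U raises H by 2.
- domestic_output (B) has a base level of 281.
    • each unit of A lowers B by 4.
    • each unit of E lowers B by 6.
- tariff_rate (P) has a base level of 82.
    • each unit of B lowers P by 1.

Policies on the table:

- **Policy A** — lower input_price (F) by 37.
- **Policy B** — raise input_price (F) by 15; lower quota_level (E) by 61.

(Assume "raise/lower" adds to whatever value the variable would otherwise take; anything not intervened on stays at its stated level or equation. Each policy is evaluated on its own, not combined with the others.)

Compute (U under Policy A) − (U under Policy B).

-606

Policy A (F − 37):
  A = 19
  F = -55 + 19 (−37 from intervention) = -73
  E = 237 − 5·19 + 6·(-73) = -296
  U = -46 + 2·(-73) + 2·(-296) = -784
Policy B (F + 15, E − 61):
  A = 19
  F = -55 + 19 (+15 from intervention) = -21
  E = 237 − 5·19 + 6·(-21) (−61 from intervention) = -45
  U = -46 + 2·(-21) + 2·(-45) = -178
U: -784 − (-178) = -606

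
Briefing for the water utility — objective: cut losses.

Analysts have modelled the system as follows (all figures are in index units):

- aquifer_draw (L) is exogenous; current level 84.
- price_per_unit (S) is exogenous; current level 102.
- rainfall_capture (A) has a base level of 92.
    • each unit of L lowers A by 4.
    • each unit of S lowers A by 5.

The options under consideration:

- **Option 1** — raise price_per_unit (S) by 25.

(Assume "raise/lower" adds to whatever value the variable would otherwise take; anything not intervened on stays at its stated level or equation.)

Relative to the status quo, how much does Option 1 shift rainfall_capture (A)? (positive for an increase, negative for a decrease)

Baseline:
  L = 84
  S = 102
  A = 92 − 4·84 − 5·102 = -754
Option 1 (S + 25):
  L = 84
  S = 102 + 25 = 127
  A = 92 − 4·84 − 5·127 = -879
Change in A: -879 − (-754) = -125

-125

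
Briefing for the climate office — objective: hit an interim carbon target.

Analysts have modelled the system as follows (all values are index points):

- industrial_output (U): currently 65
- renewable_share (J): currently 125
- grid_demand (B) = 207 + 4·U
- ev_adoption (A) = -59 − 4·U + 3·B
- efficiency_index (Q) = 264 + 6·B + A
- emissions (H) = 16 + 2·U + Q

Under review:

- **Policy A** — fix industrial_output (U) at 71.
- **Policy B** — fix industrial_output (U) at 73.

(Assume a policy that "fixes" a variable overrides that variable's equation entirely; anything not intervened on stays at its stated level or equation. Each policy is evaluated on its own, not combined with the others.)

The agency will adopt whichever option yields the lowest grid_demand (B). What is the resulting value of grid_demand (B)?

Policy A (U := 71):
  U = 71
  B = 207 + 4·71 = 491
Policy B (U := 73):
  U = 73
  B = 207 + 4·73 = 499
Comparing — Policy A: B=491, Policy B: B=499. Lowest is 491 (Policy A).

491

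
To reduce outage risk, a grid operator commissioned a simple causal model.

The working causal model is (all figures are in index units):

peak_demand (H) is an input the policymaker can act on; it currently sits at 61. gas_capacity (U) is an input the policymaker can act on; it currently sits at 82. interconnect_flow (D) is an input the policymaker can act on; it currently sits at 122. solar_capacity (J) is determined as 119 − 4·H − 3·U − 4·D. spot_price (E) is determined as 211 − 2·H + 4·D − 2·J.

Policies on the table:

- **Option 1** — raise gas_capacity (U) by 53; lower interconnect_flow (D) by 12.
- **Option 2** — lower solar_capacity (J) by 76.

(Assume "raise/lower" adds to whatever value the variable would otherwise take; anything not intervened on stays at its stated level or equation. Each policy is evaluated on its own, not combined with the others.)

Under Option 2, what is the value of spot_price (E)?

2447

Option 2 (J − 76):
  H = 61
  U = 82
  D = 122
  J = 119 − 4·61 − 3·82 − 4·122 (−76 from intervention) = -935
  E = 211 − 2·61 + 4·122 − 2·(-935) = 2447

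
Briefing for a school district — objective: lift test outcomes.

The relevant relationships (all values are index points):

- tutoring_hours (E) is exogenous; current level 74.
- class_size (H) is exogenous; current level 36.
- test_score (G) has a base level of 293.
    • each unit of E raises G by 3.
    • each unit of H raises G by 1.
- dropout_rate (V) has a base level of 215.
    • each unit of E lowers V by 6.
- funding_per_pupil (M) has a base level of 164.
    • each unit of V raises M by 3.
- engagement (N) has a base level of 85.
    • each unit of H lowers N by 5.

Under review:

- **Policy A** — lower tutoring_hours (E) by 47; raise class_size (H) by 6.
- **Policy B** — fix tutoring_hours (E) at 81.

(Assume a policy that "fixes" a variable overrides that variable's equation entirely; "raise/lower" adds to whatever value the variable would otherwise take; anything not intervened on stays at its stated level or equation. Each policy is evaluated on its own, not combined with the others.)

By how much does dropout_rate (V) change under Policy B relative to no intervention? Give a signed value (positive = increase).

Baseline:
  E = 74
  V = 215 − 6·74 = -229
Policy B (E := 81):
  E = 81
  V = 215 − 6·81 = -271
Change in V: -271 − (-229) = -42

-42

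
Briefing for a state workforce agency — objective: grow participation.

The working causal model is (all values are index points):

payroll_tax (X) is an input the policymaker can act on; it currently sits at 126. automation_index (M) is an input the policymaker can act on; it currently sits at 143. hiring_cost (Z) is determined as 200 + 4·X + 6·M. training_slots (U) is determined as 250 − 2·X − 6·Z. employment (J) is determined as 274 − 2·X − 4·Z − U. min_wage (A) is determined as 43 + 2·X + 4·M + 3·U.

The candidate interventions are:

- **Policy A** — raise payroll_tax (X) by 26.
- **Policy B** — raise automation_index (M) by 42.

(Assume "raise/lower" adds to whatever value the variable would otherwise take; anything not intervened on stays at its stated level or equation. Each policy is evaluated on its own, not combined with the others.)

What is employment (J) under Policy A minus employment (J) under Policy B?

Policy A (X + 26):
  X = 126 + 26 = 152
  M = 143
  Z = 200 + 4·152 + 6·143 = 1666
  U = 250 − 2·152 − 6·1666 = -10050
  J = 274 − 2·152 − 4·1666 − (-10050) = 3356
Policy B (M + 42):
  X = 126
  M = 143 + 42 = 185
  Z = 200 + 4·126 + 6·185 = 1814
  U = 250 − 2·126 − 6·1814 = -10886
  J = 274 − 2·126 − 4·1814 − (-10886) = 3652
J: 3356 − 3652 = -296

-296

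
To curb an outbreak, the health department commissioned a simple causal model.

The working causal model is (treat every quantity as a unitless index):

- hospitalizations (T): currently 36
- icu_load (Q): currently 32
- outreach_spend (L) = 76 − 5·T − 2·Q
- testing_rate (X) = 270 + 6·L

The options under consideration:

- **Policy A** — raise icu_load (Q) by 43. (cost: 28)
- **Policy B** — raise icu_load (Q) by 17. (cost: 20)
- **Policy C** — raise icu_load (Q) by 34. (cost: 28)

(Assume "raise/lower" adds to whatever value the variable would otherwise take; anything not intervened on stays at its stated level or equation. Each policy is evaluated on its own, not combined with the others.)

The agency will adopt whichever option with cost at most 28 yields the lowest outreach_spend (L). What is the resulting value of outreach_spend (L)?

-254

Policy A (Q + 43):
  T = 36
  Q = 32 + 43 = 75
  L = 76 − 5·36 − 2·75 = -254
Policy B (Q + 17):
  T = 36
  Q = 32 + 17 = 49
  L = 76 − 5·36 − 2·49 = -202
Policy C (Q + 34):
  T = 36
  Q = 32 + 34 = 66
  L = 76 − 5·36 − 2·66 = -236
Comparing — Policy A: L=-254, Policy B: L=-202, Policy C: L=-236. Lowest is -254 (Policy A).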